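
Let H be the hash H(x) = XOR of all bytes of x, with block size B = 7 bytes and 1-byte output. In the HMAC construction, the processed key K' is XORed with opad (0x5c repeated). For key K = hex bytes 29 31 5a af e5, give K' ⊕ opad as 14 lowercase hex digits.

756d06f3b95c5c

Key hex bytes 29 31 5a af e5 is 5 bytes ≤ B = 7; zero-pad to 7 bytes: K' = 29 31 5a af e5 00 00.
XOR each byte with 0x5c: 29⊕5c=75, 31⊕5c=6d, 5a⊕5c=06, af⊕5c=f3, e5⊕5c=b9, 00⊕5c=5c, 00⊕5c=5c.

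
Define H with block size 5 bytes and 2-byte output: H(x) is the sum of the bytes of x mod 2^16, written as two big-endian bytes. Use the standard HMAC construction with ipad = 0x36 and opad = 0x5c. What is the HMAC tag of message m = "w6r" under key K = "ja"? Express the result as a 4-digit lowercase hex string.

01fd

Key "ja" = 6a 61 is 2 bytes ≤ B = 5; zero-pad to 5 bytes: K' = 6a 61 00 00 00.
K' ⊕ ipad = 5c 57 36 36 36.  K' ⊕ opad = 36 3d 5c 5c 5c.
Inner input = (K'⊕ipad) ∥ m = 5c 57 36 36 36 ∥ 77 36 72.
Inner hash: sum = 92+87+54+54+54+119+54+114 = 628 → 02 74.
Outer input = (K'⊕opad) ∥ inner = 36 3d 5c 5c 5c ∥ 02 74.
Outer hash (tag): sum = 54+61+92+92+92+2+116 = 509 → 01 fd.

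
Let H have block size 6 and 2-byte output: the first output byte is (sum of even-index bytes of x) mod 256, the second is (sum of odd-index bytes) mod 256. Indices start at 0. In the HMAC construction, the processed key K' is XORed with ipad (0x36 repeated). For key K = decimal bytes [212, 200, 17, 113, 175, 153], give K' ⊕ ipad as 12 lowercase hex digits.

Key decimal bytes [212, 200, 17, 113, 175, 153] = d4 c8 11 71 af 99 is exactly B = 6 bytes: K' = d4 c8 11 71 af 99.
XOR each byte with 0x36: d4⊕36=e2, c8⊕36=fe, 11⊕36=27, 71⊕36=47, af⊕36=99, 99⊕36=af.

e2fe274799af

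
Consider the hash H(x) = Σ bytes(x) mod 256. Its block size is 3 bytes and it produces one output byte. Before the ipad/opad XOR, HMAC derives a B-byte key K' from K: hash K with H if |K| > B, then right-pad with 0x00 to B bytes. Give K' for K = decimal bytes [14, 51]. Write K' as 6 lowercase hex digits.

0e3300

Key decimal bytes [14, 51] = 0e 33 is 2 bytes ≤ B = 3; zero-pad to 3 bytes: K' = 0e 33 00.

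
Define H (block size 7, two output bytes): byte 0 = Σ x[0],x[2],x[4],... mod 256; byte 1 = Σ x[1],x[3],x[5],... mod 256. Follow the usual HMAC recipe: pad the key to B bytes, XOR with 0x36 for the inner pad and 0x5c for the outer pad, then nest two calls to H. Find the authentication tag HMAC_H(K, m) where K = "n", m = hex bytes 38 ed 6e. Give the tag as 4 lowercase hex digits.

Key "n" = 6e is 1 byte ≤ B = 7; zero-pad to 7 bytes: K' = 6e 00 00 00 00 00 00.
K' ⊕ ipad = 58 36 36 36 36 36 36.  K' ⊕ opad = 32 5c 5c 5c 5c 5c 5c.
Inner input = (K'⊕ipad) ∥ m = 58 36 36 36 36 36 36 ∥ 38 ed 6e.
Inner hash: even-index sum = 487 mod 256 = 231; odd-index sum = 328 mod 256 = 72 → e7 48.
Outer input = (K'⊕opad) ∥ inner = 32 5c 5c 5c 5c 5c 5c ∥ e7 48.
Outer hash (tag): even-index sum = 398 mod 256 = 142; odd-index sum = 507 mod 256 = 251 → 8e fb.

8efb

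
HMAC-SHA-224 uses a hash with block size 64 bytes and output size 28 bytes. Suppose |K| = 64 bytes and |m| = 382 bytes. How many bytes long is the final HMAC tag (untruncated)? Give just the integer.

The tag is one SHA-224 digest: 28 bytes.

28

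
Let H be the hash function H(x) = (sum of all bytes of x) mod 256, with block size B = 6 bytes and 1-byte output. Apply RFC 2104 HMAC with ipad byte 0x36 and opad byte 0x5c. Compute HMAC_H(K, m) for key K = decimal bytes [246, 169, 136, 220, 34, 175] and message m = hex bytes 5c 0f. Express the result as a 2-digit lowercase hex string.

83

Key decimal bytes [246, 169, 136, 220, 34, 175] = f6 a9 88 dc 22 af is exactly B = 6 bytes: K' = f6 a9 88 dc 22 af.
K' ⊕ ipad = c0 9f be ea 14 99.  K' ⊕ opad = aa f5 d4 80 7e f3.
Inner input = (K'⊕ipad) ∥ m = c0 9f be ea 14 99 ∥ 5c 0f.
Inner hash: sum = 192+159+190+234+20+153+92+15 = 1055; mod 256 = 31 → 1f.
Outer input = (K'⊕opad) ∥ inner = aa f5 d4 80 7e f3 ∥ 1f.
Outer hash (tag): sum = 170+245+212+128+126+243+31 = 1155; mod 256 = 131 → 83.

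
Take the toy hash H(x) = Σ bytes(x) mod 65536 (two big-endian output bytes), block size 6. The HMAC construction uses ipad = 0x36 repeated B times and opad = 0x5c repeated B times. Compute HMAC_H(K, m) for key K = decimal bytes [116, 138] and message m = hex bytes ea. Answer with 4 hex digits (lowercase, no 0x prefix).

Key decimal bytes [116, 138] = 74 8a is 2 bytes ≤ B = 6; zero-pad to 6 bytes: K' = 74 8a 00 00 00 00.
K' ⊕ ipad = 42 bc 36 36 36 36.  K' ⊕ opad = 28 d6 5c 5c 5c 5c.
Inner input = (K'⊕ipad) ∥ m = 42 bc 36 36 36 36 ∥ ea.
Inner hash: sum = 66+188+54+54+54+54+234 = 704 → 02 c0.
Outer input = (K'⊕opad) ∥ inner = 28 d6 5c 5c 5c 5c ∥ 02 c0.
Outer hash (tag): sum = 40+214+92+92+92+92+2+192 = 816 → 03 30.

0330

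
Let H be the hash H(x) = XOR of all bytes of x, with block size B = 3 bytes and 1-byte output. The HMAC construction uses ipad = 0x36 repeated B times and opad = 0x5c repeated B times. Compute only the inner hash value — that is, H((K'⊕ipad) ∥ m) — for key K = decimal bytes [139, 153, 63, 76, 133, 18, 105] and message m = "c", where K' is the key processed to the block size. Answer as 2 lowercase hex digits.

Key decimal bytes [139, 153, 63, 76, 133, 18, 105] = 8b 99 3f 4c 85 12 69 is 7 bytes > B = 3, so hash it first: H(key) = 9f, then zero-pad to 3 bytes: K' = 9f 00 00.
K' ⊕ ipad = a9 36 36.
Inner input = a9 36 36 ∥ 63.
Inner hash: XOR a9⊕36⊕36⊕63 = ca.

ca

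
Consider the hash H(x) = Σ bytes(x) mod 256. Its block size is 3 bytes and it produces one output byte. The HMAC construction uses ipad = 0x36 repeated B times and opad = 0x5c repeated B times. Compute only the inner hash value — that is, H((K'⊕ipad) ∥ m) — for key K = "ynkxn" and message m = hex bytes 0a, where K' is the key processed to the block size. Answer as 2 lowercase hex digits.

84

Key "ynkxn" = 79 6e 6b 78 6e is 5 bytes > B = 3, so hash it first: H(key) = 38, then zero-pad to 3 bytes: K' = 38 00 00.
K' ⊕ ipad = 0e 36 36.
Inner input = 0e 36 36 ∥ 0a.
Inner hash: sum = 14+54+54+10 = 132 → 84.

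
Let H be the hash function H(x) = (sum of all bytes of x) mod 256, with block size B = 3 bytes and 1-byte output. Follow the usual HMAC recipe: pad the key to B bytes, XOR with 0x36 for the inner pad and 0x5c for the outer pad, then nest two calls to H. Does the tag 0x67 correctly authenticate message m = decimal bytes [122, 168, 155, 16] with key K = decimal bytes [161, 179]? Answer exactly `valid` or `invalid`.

Key decimal bytes [161, 179] = a1 b3 is 2 bytes ≤ B = 3; zero-pad to 3 bytes: K' = a1 b3 00.
K' ⊕ ipad = 97 85 36; K' ⊕ opad = fd ef 5c.
Inner hash: sum = 151+133+54+122+168+155+16 = 799; mod 256 = 31 → 1f.
Outer hash (recomputed tag): sum = 253+239+92+31 = 615; mod 256 = 103 → 67.
Recomputed tag = 67; claimed = 67 → match.

valid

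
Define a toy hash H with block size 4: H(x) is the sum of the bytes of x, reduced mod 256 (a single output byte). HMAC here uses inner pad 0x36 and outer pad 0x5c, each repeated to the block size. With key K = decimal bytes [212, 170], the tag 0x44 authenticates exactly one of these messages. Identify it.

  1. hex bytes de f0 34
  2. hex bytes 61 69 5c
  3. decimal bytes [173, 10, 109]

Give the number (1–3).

3

Key decimal bytes [212, 170] = d4 aa is 2 bytes ≤ B = 4; zero-pad to 4 bytes: K' = d4 aa 00 00.
K' ⊕ ipad = e2 9c 36 36; K' ⊕ opad = 88 f6 5c 5c.
m1: inner = H(e2 9c 36 36 de f0 34) = ec; tag = H(88 f6 5c 5c ec) = 22
m2: inner = H(e2 9c 36 36 61 69 5c) = 10; tag = H(88 f6 5c 5c 10) = 46
m3: inner = H(e2 9c 36 36 ad 0a 6d) = 0e; tag = H(88 f6 5c 5c 0e) = 44 ← matches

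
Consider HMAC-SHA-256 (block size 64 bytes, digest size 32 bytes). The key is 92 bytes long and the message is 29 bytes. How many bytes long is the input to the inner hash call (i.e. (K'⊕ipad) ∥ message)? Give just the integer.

Key is 92 > 64 bytes, so it is hashed to 32 bytes then zero-padded to 64: |K'| = 64.
Inner input = (K'⊕ipad) ∥ m → 64 + 29 = 93 bytes.

93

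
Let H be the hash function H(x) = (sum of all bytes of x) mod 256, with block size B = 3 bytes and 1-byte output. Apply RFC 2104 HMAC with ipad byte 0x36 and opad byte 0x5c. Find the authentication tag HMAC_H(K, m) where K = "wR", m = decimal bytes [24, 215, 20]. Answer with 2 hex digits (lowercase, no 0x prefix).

73

Key "wR" = 77 52 is 2 bytes ≤ B = 3; zero-pad to 3 bytes: K' = 77 52 00.
K' ⊕ ipad = 41 64 36.  K' ⊕ opad = 2b 0e 5c.
Inner input = (K'⊕ipad) ∥ m = 41 64 36 ∥ 18 d7 14.
Inner hash: sum = 65+100+54+24+215+20 = 478; mod 256 = 222 → de.
Outer input = (K'⊕opad) ∥ inner = 2b 0e 5c ∥ de.
Outer hash (tag): sum = 43+14+92+222 = 371; mod 256 = 115 → 73.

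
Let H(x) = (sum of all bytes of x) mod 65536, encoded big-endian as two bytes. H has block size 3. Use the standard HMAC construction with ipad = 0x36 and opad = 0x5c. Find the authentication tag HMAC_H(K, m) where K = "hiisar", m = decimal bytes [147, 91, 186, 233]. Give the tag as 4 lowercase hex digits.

Key "hiisar" = 68 69 69 73 61 72 is 6 bytes > B = 3, so hash it first: H(key) = 02 80, then zero-pad to 3 bytes: K' = 02 80 00.
K' ⊕ ipad = 34 b6 36.  K' ⊕ opad = 5e dc 5c.
Inner input = (K'⊕ipad) ∥ m = 34 b6 36 ∥ 93 5b ba e9.
Inner hash: sum = 52+182+54+147+91+186+233 = 945 → 03 b1.
Outer input = (K'⊕opad) ∥ inner = 5e dc 5c ∥ 03 b1.
Outer hash (tag): sum = 94+220+92+3+177 = 586 → 02 4a.

024a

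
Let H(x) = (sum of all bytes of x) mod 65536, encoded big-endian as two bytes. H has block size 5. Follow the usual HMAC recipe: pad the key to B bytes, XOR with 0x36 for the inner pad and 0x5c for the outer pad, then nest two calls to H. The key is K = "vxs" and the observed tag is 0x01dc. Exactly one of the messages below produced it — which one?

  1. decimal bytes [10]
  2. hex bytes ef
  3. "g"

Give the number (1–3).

Key "vxs" = 76 78 73 is 3 bytes ≤ B = 5; zero-pad to 5 bytes: K' = 76 78 73 00 00.
K' ⊕ ipad = 40 4e 45 36 36; K' ⊕ opad = 2a 24 2f 5c 5c.
m1: inner = H(40 4e 45 36 36 0a) = 01 49; tag = H(2a 24 2f 5c 5c 01 49) = 017f
m2: inner = H(40 4e 45 36 36 ef) = 02 2e; tag = H(2a 24 2f 5c 5c 02 2e) = 0165
m3: inner = H(40 4e 45 36 36 67) = 01 a6; tag = H(2a 24 2f 5c 5c 01 a6) = 01dc ← matches

3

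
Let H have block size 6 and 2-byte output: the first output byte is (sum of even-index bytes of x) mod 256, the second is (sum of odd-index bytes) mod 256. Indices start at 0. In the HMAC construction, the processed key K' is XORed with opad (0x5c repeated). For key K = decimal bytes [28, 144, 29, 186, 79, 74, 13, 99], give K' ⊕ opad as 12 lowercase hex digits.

Key decimal bytes [28, 144, 29, 186, 79, 74, 13, 99] = 1c 90 1d ba 4f 4a 0d 63 is 8 bytes > B = 6, so hash it first: H(key) = 95 f7, then zero-pad to 6 bytes: K' = 95 f7 00 00 00 00.
XOR each byte with 0x5c: 95⊕5c=c9, f7⊕5c=ab, 00⊕5c=5c, 00⊕5c=5c, 00⊕5c=5c, 00⊕5c=5c.

c9ab5c5c5c5c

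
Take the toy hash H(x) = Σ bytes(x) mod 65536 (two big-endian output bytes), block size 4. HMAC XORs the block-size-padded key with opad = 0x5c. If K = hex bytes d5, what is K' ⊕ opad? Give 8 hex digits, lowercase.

Key hex bytes d5 is 1 byte ≤ B = 4; zero-pad to 4 bytes: K' = d5 00 00 00.
XOR each byte with 0x5c: d5⊕5c=89, 00⊕5c=5c, 00⊕5c=5c, 00⊕5c=5c.

895c5c5c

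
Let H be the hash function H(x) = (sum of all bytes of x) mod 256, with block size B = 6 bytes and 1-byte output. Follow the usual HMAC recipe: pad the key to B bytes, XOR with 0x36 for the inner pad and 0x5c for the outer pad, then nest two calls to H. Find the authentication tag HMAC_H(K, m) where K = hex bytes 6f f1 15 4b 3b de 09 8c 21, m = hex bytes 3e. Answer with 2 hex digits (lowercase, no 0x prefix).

a4

Key hex bytes 6f f1 15 4b 3b de 09 8c 21 is 9 bytes > B = 6, so hash it first: H(key) = 8f, then zero-pad to 6 bytes: K' = 8f 00 00 00 00 00.
K' ⊕ ipad = b9 36 36 36 36 36.  K' ⊕ opad = d3 5c 5c 5c 5c 5c.
Inner input = (K'⊕ipad) ∥ m = b9 36 36 36 36 36 ∥ 3e.
Inner hash: sum = 185+54+54+54+54+54+62 = 517; mod 256 = 5 → 05.
Outer input = (K'⊕opad) ∥ inner = d3 5c 5c 5c 5c 5c ∥ 05.
Outer hash (tag): sum = 211+92+92+92+92+92+5 = 676; mod 256 = 164 → a4.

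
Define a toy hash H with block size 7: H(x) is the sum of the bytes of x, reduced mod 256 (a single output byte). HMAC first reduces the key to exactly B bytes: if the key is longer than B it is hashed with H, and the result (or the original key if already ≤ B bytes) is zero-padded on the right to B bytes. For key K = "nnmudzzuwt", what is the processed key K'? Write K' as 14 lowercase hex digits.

76000000000000

|K| = 10 > B = 7, so first hash the key.
H(K): sum = 110+110+109+117+100+122+122+117+119+116 = 1142; mod 256 = 118 → 76.
Zero-pad H(K) = 76 to 7 bytes: K' = 76 00 00 00 00 00 00.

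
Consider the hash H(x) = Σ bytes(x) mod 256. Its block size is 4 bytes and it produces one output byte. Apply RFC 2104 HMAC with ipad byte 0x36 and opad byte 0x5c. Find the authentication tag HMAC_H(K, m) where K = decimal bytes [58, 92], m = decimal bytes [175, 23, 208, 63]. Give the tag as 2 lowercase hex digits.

d5

Key decimal bytes [58, 92] = 3a 5c is 2 bytes ≤ B = 4; zero-pad to 4 bytes: K' = 3a 5c 00 00.
K' ⊕ ipad = 0c 6a 36 36.  K' ⊕ opad = 66 00 5c 5c.
Inner input = (K'⊕ipad) ∥ m = 0c 6a 36 36 ∥ af 17 d0 3f.
Inner hash: sum = 12+106+54+54+175+23+208+63 = 695; mod 256 = 183 → b7.
Outer input = (K'⊕opad) ∥ inner = 66 00 5c 5c ∥ b7.
Outer hash (tag): sum = 102+0+92+92+183 = 469; mod 256 = 213 → d5.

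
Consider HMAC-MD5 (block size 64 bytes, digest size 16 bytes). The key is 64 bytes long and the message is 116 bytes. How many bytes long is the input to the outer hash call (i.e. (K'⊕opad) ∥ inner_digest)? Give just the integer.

80

Key is 64 ≤ 64 bytes, zero-padded: |K'| = 64.
Outer input = (K'⊕opad) ∥ H(inner) → 64 + 16 = 80 bytes.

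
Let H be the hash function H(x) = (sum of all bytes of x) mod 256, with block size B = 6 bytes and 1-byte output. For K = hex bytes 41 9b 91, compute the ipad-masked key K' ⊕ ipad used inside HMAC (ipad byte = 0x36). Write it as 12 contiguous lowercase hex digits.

77ada7363636

Key hex bytes 41 9b 91 is 3 bytes ≤ B = 6; zero-pad to 6 bytes: K' = 41 9b 91 00 00 00.
XOR each byte with 0x36: 41⊕36=77, 9b⊕36=ad, 91⊕36=a7, 00⊕36=36, 00⊕36=36, 00⊕36=36.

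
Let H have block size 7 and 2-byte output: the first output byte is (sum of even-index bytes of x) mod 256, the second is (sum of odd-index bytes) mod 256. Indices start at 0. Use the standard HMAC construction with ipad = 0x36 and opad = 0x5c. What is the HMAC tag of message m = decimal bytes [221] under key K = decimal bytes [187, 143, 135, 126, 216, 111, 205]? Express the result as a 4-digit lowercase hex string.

Key decimal bytes [187, 143, 135, 126, 216, 111, 205] = bb 8f 87 7e d8 6f cd is exactly B = 7 bytes: K' = bb 8f 87 7e d8 6f cd.
K' ⊕ ipad = 8d b9 b1 48 ee 59 fb.  K' ⊕ opad = e7 d3 db 22 84 33 91.
Inner input = (K'⊕ipad) ∥ m = 8d b9 b1 48 ee 59 fb ∥ dd.
Inner hash: even-index sum = 807 mod 256 = 39; odd-index sum = 567 mod 256 = 55 → 27 37.
Outer input = (K'⊕opad) ∥ inner = e7 d3 db 22 84 33 91 ∥ 27 37.
Outer hash (tag): even-index sum = 782 mod 256 = 14; odd-index sum = 335 mod 256 = 79 → 0e 4f.

0e4f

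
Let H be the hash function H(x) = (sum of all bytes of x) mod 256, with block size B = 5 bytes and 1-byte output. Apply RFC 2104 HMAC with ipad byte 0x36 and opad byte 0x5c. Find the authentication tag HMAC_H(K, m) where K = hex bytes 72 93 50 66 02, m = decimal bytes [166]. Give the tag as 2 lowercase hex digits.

1a

Key hex bytes 72 93 50 66 02 is exactly B = 5 bytes: K' = 72 93 50 66 02.
K' ⊕ ipad = 44 a5 66 50 34.  K' ⊕ opad = 2e cf 0c 3a 5e.
Inner input = (K'⊕ipad) ∥ m = 44 a5 66 50 34 ∥ a6.
Inner hash: sum = 68+165+102+80+52+166 = 633; mod 256 = 121 → 79.
Outer input = (K'⊕opad) ∥ inner = 2e cf 0c 3a 5e ∥ 79.
Outer hash (tag): sum = 46+207+12+58+94+121 = 538; mod 256 = 26 → 1a.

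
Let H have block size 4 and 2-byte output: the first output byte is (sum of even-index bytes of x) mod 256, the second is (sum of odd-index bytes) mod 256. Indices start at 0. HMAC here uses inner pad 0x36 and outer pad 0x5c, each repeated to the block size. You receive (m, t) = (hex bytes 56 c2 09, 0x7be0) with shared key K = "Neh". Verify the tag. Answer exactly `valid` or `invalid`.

Key "Neh" = 4e 65 68 is 3 bytes ≤ B = 4; zero-pad to 4 bytes: K' = 4e 65 68 00.
K' ⊕ ipad = 78 53 5e 36; K' ⊕ opad = 12 39 34 5c.
Inner hash: even-index sum = 309 mod 256 = 53; odd-index sum = 331 mod 256 = 75 → 35 4b.
Outer hash (recomputed tag): even-index sum = 123 mod 256 = 123; odd-index sum = 224 mod 256 = 224 → 7b e0.
Recomputed tag = 7be0; claimed = 7be0 → match.

valid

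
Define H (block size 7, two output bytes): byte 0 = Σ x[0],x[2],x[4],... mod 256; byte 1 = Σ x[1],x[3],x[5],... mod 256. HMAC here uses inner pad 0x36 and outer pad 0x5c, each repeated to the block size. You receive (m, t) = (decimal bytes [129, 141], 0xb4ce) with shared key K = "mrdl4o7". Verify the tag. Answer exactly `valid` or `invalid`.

Key "mrdl4o7" = 6d 72 64 6c 34 6f 37 is exactly B = 7 bytes: K' = 6d 72 64 6c 34 6f 37.
K' ⊕ ipad = 5b 44 52 5a 02 59 01; K' ⊕ opad = 31 2e 38 30 68 33 6b.
Inner hash: even-index sum = 317 mod 256 = 61; odd-index sum = 376 mod 256 = 120 → 3d 78.
Outer hash (recomputed tag): even-index sum = 436 mod 256 = 180; odd-index sum = 206 mod 256 = 206 → b4 ce.
Recomputed tag = b4ce; claimed = b4ce → match.

valid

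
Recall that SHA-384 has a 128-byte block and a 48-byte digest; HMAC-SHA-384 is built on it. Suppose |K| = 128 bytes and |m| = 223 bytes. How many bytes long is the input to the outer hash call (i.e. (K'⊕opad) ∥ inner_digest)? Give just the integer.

Key is 128 ≤ 128 bytes, zero-padded: |K'| = 128.
Outer input = (K'⊕opad) ∥ H(inner) → 128 + 48 = 176 bytes.

176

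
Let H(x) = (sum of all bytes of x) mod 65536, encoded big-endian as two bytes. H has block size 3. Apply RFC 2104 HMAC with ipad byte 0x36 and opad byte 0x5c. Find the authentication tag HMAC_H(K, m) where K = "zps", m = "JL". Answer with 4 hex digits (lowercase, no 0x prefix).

00ef

Key "zps" = 7a 70 73 is exactly B = 3 bytes: K' = 7a 70 73.
K' ⊕ ipad = 4c 46 45.  K' ⊕ opad = 26 2c 2f.
Inner input = (K'⊕ipad) ∥ m = 4c 46 45 ∥ 4a 4c.
Inner hash: sum = 76+70+69+74+76 = 365 → 01 6d.
Outer input = (K'⊕opad) ∥ inner = 26 2c 2f ∥ 01 6d.
Outer hash (tag): sum = 38+44+47+1+109 = 239 → 00 ef.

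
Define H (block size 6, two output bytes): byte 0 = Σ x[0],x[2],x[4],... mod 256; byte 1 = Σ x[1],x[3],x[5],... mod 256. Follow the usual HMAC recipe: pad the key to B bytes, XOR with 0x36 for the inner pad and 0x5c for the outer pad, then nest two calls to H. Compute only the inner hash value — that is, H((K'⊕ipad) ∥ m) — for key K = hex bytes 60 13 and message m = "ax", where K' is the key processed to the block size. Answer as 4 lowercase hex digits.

Key hex bytes 60 13 is 2 bytes ≤ B = 6; zero-pad to 6 bytes: K' = 60 13 00 00 00 00.
K' ⊕ ipad = 56 25 36 36 36 36.
Inner input = 56 25 36 36 36 36 ∥ 61 78.
Inner hash: even-index sum = 291 mod 256 = 35; odd-index sum = 265 mod 256 = 9 → 23 09.

2309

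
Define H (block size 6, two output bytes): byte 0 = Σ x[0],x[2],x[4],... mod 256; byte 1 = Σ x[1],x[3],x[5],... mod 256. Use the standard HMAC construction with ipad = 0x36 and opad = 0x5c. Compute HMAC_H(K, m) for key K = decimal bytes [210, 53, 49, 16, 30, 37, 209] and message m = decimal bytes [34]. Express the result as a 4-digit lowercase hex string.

Key decimal bytes [210, 53, 49, 16, 30, 37, 209] = d2 35 31 10 1e 25 d1 is 7 bytes > B = 6, so hash it first: H(key) = f2 6a, then zero-pad to 6 bytes: K' = f2 6a 00 00 00 00.
K' ⊕ ipad = c4 5c 36 36 36 36.  K' ⊕ opad = ae 36 5c 5c 5c 5c.
Inner input = (K'⊕ipad) ∥ m = c4 5c 36 36 36 36 ∥ 22.
Inner hash: even-index sum = 338 mod 256 = 82; odd-index sum = 200 mod 256 = 200 → 52 c8.
Outer input = (K'⊕opad) ∥ inner = ae 36 5c 5c 5c 5c ∥ 52 c8.
Outer hash (tag): even-index sum = 440 mod 256 = 184; odd-index sum = 438 mod 256 = 182 → b8 b6.

b8b6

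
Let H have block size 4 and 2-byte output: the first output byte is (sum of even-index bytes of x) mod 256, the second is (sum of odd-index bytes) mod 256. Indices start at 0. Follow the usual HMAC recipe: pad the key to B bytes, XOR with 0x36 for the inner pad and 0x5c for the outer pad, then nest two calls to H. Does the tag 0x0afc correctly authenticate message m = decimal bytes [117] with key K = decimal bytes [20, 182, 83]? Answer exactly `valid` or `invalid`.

invalid

Key decimal bytes [20, 182, 83] = 14 b6 53 is 3 bytes ≤ B = 4; zero-pad to 4 bytes: K' = 14 b6 53 00.
K' ⊕ ipad = 22 80 65 36; K' ⊕ opad = 48 ea 0f 5c.
Inner hash: even-index sum = 252 mod 256 = 252; odd-index sum = 182 mod 256 = 182 → fc b6.
Outer hash (recomputed tag): even-index sum = 339 mod 256 = 83; odd-index sum = 508 mod 256 = 252 → 53 fc.
Recomputed tag = 53fc; claimed = 0afc → mismatch.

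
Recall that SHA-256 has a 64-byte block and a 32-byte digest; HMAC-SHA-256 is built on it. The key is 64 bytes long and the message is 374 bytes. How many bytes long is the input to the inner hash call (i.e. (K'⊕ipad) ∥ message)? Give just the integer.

Key is 64 ≤ 64 bytes, zero-padded: |K'| = 64.
Inner input = (K'⊕ipad) ∥ m → 64 + 374 = 438 bytes.

438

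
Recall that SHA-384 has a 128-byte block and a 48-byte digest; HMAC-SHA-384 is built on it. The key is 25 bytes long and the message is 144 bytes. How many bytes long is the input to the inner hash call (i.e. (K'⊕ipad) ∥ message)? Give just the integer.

272

Key is 25 ≤ 128 bytes, zero-padded: |K'| = 128.
Inner input = (K'⊕ipad) ∥ m → 128 + 144 = 272 bytes.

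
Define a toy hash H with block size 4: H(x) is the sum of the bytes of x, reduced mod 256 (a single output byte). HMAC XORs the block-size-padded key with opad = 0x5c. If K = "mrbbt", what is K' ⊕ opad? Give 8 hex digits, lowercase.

4b5c5c5c

Key "mrbbt" = 6d 72 62 62 74 is 5 bytes > B = 4, so hash it first: H(key) = 17, then zero-pad to 4 bytes: K' = 17 00 00 00.
XOR each byte with 0x5c: 17⊕5c=4b, 00⊕5c=5c, 00⊕5c=5c, 00⊕5c=5c.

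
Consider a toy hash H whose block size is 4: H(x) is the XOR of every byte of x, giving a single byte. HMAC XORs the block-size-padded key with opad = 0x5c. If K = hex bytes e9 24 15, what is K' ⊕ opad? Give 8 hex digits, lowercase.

b578495c

Key hex bytes e9 24 15 is 3 bytes ≤ B = 4; zero-pad to 4 bytes: K' = e9 24 15 00.
XOR each byte with 0x5c: e9⊕5c=b5, 24⊕5c=78, 15⊕5c=49, 00⊕5c=5c.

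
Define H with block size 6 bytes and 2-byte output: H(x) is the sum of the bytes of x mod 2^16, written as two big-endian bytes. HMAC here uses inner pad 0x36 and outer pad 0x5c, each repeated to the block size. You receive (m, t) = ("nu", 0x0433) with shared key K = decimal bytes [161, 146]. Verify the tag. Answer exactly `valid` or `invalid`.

Key decimal bytes [161, 146] = a1 92 is 2 bytes ≤ B = 6; zero-pad to 6 bytes: K' = a1 92 00 00 00 00.
K' ⊕ ipad = 97 a4 36 36 36 36; K' ⊕ opad = fd ce 5c 5c 5c 5c.
Inner hash: sum = 151+164+54+54+54+54+110+117 = 758 → 02 f6.
Outer hash (recomputed tag): sum = 253+206+92+92+92+92+2+246 = 1075 → 04 33.
Recomputed tag = 0433; claimed = 0433 → match.

valid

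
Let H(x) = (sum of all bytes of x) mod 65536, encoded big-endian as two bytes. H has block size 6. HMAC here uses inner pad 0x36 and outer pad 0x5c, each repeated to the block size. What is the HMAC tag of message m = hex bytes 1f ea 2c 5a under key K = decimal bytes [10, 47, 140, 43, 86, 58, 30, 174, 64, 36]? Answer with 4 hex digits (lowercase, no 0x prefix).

Key decimal bytes [10, 47, 140, 43, 86, 58, 30, 174, 64, 36] = 0a 2f 8c 2b 56 3a 1e ae 40 24 is 10 bytes > B = 6, so hash it first: H(key) = 02 b0, then zero-pad to 6 bytes: K' = 02 b0 00 00 00 00.
K' ⊕ ipad = 34 86 36 36 36 36.  K' ⊕ opad = 5e ec 5c 5c 5c 5c.
Inner input = (K'⊕ipad) ∥ m = 34 86 36 36 36 36 ∥ 1f ea 2c 5a.
Inner hash: sum = 52+134+54+54+54+54+31+234+44+90 = 801 → 03 21.
Outer input = (K'⊕opad) ∥ inner = 5e ec 5c 5c 5c 5c ∥ 03 21.
Outer hash (tag): sum = 94+236+92+92+92+92+3+33 = 734 → 02 de.

02de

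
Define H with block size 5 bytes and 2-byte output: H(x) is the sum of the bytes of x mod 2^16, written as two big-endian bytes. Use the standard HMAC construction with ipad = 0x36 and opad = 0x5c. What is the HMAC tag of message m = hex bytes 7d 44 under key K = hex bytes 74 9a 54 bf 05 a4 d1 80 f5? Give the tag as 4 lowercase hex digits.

Key hex bytes 74 9a 54 bf 05 a4 d1 80 f5 is 9 bytes > B = 5, so hash it first: H(key) = 05 10, then zero-pad to 5 bytes: K' = 05 10 00 00 00.
K' ⊕ ipad = 33 26 36 36 36.  K' ⊕ opad = 59 4c 5c 5c 5c.
Inner input = (K'⊕ipad) ∥ m = 33 26 36 36 36 ∥ 7d 44.
Inner hash: sum = 51+38+54+54+54+125+68 = 444 → 01 bc.
Outer input = (K'⊕opad) ∥ inner = 59 4c 5c 5c 5c ∥ 01 bc.
Outer hash (tag): sum = 89+76+92+92+92+1+188 = 630 → 02 76.

0276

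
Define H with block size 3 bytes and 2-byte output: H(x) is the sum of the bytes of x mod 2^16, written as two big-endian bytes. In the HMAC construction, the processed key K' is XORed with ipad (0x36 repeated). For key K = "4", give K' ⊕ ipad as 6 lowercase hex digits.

Key "4" = 34 is 1 byte ≤ B = 3; zero-pad to 3 bytes: K' = 34 00 00.
XOR each byte with 0x36: 34⊕36=02, 00⊕36=36, 00⊕36=36.

023636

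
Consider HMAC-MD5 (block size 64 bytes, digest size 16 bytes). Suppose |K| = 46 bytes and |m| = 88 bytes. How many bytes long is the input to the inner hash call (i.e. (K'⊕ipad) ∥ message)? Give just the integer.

Key is 46 ≤ 64 bytes, zero-padded: |K'| = 64.
Inner input = (K'⊕ipad) ∥ m → 64 + 88 = 152 bytes.

152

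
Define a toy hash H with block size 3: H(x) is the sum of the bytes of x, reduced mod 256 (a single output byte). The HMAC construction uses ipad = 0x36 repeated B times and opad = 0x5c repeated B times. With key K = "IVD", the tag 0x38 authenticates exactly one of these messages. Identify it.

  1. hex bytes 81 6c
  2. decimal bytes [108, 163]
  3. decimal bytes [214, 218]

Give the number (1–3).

3

Key "IVD" = 49 56 44 is exactly B = 3 bytes: K' = 49 56 44.
K' ⊕ ipad = 7f 60 72; K' ⊕ opad = 15 0a 18.
m1: inner = H(7f 60 72 81 6c) = 3e; tag = H(15 0a 18 3e) = 75
m2: inner = H(7f 60 72 6c a3) = 60; tag = H(15 0a 18 60) = 97
m3: inner = H(7f 60 72 d6 da) = 01; tag = H(15 0a 18 01) = 38 ← matches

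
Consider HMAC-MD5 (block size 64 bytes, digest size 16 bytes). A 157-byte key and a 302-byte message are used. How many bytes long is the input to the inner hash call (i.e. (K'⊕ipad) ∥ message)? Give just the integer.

366

Key is 157 > 64 bytes, so it is hashed to 16 bytes then zero-padded to 64: |K'| = 64.
Inner input = (K'⊕ipad) ∥ m → 64 + 302 = 366 bytes.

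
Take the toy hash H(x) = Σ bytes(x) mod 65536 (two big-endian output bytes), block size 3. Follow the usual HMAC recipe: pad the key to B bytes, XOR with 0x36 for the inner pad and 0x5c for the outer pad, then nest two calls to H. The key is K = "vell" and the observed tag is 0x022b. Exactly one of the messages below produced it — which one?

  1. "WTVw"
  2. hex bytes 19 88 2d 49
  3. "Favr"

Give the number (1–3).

3

Key "vell" = 76 65 6c 6c is 4 bytes > B = 3, so hash it first: H(key) = 01 b3, then zero-pad to 3 bytes: K' = 01 b3 00.
K' ⊕ ipad = 37 85 36; K' ⊕ opad = 5d ef 5c.
m1: inner = H(37 85 36 57 54 56 77) = 02 6a; tag = H(5d ef 5c 02 6a) = 0214
m2: inner = H(37 85 36 19 88 2d 49) = 02 09; tag = H(5d ef 5c 02 09) = 01b3
m3: inner = H(37 85 36 46 61 76 72) = 02 81; tag = H(5d ef 5c 02 81) = 022b ← matches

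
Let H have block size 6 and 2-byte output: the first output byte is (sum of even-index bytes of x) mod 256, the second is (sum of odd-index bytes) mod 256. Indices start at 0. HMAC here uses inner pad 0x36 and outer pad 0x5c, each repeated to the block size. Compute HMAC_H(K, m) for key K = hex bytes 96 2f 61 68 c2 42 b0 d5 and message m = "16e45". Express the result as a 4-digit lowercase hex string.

8318

Key hex bytes 96 2f 61 68 c2 42 b0 d5 is 8 bytes > B = 6, so hash it first: H(key) = 69 ae, then zero-pad to 6 bytes: K' = 69 ae 00 00 00 00.
K' ⊕ ipad = 5f 98 36 36 36 36.  K' ⊕ opad = 35 f2 5c 5c 5c 5c.
Inner input = (K'⊕ipad) ∥ m = 5f 98 36 36 36 36 ∥ 31 36 65 34 35.
Inner hash: even-index sum = 406 mod 256 = 150; odd-index sum = 366 mod 256 = 110 → 96 6e.
Outer input = (K'⊕opad) ∥ inner = 35 f2 5c 5c 5c 5c ∥ 96 6e.
Outer hash (tag): even-index sum = 387 mod 256 = 131; odd-index sum = 536 mod 256 = 24 → 83 18.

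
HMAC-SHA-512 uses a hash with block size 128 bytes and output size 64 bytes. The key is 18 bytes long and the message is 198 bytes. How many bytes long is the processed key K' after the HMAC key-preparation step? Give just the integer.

128

Key is 18 ≤ 128 bytes, zero-padded: |K'| = 128.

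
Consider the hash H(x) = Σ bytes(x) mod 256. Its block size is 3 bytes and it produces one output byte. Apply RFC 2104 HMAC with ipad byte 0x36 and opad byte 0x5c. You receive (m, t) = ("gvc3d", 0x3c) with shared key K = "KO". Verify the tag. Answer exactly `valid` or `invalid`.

invalid

Key "KO" = 4b 4f is 2 bytes ≤ B = 3; zero-pad to 3 bytes: K' = 4b 4f 00.
K' ⊕ ipad = 7d 79 36; K' ⊕ opad = 17 13 5c.
Inner hash: sum = 125+121+54+103+118+99+51+100 = 771; mod 256 = 3 → 03.
Outer hash (recomputed tag): sum = 23+19+92+3 = 137 → 89.
Recomputed tag = 89; claimed = 3c → mismatch.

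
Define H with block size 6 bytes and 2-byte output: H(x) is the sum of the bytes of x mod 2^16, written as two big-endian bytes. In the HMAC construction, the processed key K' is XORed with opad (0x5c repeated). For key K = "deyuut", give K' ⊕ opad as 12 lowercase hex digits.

383925292928

Key "deyuut" = 64 65 79 75 75 74 is exactly B = 6 bytes: K' = 64 65 79 75 75 74.
XOR each byte with 0x5c: 64⊕5c=38, 65⊕5c=39, 79⊕5c=25, 75⊕5c=29, 75⊕5c=29, 74⊕5c=28.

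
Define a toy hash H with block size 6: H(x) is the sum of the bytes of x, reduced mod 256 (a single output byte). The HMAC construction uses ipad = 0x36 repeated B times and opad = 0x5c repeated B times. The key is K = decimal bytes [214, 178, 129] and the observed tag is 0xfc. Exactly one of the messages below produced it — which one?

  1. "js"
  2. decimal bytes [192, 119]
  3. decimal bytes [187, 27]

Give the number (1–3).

Key decimal bytes [214, 178, 129] = d6 b2 81 is 3 bytes ≤ B = 6; zero-pad to 6 bytes: K' = d6 b2 81 00 00 00.
K' ⊕ ipad = e0 84 b7 36 36 36; K' ⊕ opad = 8a ee dd 5c 5c 5c.
m1: inner = H(e0 84 b7 36 36 36 6a 73) = 9a; tag = H(8a ee dd 5c 5c 5c 9a) = 03
m2: inner = H(e0 84 b7 36 36 36 c0 77) = f4; tag = H(8a ee dd 5c 5c 5c f4) = 5d
m3: inner = H(e0 84 b7 36 36 36 bb 1b) = 93; tag = H(8a ee dd 5c 5c 5c 93) = fc ← matches

3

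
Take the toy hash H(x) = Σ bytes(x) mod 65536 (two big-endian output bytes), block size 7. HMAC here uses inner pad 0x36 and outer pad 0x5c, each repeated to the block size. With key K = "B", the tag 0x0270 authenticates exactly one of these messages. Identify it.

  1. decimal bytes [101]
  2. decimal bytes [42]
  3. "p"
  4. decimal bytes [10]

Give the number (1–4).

Key "B" = 42 is 1 byte ≤ B = 7; zero-pad to 7 bytes: K' = 42 00 00 00 00 00 00.
K' ⊕ ipad = 74 36 36 36 36 36 36; K' ⊕ opad = 1e 5c 5c 5c 5c 5c 5c.
m1: inner = H(74 36 36 36 36 36 36 65) = 02 1d; tag = H(1e 5c 5c 5c 5c 5c 5c 02 1d) = 0265
m2: inner = H(74 36 36 36 36 36 36 2a) = 01 e2; tag = H(1e 5c 5c 5c 5c 5c 5c 01 e2) = 0329
m3: inner = H(74 36 36 36 36 36 36 70) = 02 28; tag = H(1e 5c 5c 5c 5c 5c 5c 02 28) = 0270 ← matches
m4: inner = H(74 36 36 36 36 36 36 0a) = 01 c2; tag = H(1e 5c 5c 5c 5c 5c 5c 01 c2) = 0309

3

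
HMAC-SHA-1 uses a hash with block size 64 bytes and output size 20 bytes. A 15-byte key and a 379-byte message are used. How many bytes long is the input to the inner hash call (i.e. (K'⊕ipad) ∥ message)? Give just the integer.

Key is 15 ≤ 64 bytes, zero-padded: |K'| = 64.
Inner input = (K'⊕ipad) ∥ m → 64 + 379 = 443 bytes.

443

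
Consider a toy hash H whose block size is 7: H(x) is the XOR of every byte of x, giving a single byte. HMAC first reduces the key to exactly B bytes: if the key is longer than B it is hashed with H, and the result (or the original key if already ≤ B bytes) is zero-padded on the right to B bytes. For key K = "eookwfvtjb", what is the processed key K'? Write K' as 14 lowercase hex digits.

|K| = 10 > B = 7, so first hash the key.
H(K): XOR 65⊕6f⊕6f⊕6b⊕77⊕66⊕76⊕74⊕6a⊕62 = 15.
Zero-pad H(K) = 15 to 7 bytes: K' = 15 00 00 00 00 00 00.

15000000000000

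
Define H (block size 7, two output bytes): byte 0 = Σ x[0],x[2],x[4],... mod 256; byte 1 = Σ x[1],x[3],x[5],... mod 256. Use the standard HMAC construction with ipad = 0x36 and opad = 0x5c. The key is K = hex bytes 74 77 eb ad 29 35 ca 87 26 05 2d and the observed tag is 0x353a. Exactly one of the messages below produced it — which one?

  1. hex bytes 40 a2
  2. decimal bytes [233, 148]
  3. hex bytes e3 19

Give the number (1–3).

Key hex bytes 74 77 eb ad 29 35 ca 87 26 05 2d is 11 bytes > B = 7, so hash it first: H(key) = a5 e5, then zero-pad to 7 bytes: K' = a5 e5 00 00 00 00 00.
K' ⊕ ipad = 93 d3 36 36 36 36 36; K' ⊕ opad = f9 b9 5c 5c 5c 5c 5c.
m1: inner = H(93 d3 36 36 36 36 36 40 a2) = d7 7f; tag = H(f9 b9 5c 5c 5c 5c 5c d7 7f) = 8c48
m2: inner = H(93 d3 36 36 36 36 36 e9 94) = c9 28; tag = H(f9 b9 5c 5c 5c 5c 5c c9 28) = 353a ← matches
m3: inner = H(93 d3 36 36 36 36 36 e3 19) = 4e 22; tag = H(f9 b9 5c 5c 5c 5c 5c 4e 22) = 2fbf

2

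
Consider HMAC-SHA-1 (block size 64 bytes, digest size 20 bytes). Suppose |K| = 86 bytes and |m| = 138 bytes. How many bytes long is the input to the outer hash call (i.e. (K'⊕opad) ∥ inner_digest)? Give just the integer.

Key is 86 > 64 bytes, so it is hashed to 20 bytes then zero-padded to 64: |K'| = 64.
Outer input = (K'⊕opad) ∥ H(inner) → 64 + 20 = 84 bytes.

84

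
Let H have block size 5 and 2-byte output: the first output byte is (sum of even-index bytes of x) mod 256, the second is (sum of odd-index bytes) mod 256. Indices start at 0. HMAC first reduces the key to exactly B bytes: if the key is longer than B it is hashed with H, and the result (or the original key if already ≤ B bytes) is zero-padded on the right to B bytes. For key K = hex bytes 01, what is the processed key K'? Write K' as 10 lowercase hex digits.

Key hex bytes 01 is 1 byte ≤ B = 5; zero-pad to 5 bytes: K' = 01 00 00 00 00.

0100000000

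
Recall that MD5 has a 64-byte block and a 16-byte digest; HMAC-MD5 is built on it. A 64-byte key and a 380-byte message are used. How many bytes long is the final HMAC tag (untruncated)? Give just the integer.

16

The tag is one MD5 digest: 16 bytes.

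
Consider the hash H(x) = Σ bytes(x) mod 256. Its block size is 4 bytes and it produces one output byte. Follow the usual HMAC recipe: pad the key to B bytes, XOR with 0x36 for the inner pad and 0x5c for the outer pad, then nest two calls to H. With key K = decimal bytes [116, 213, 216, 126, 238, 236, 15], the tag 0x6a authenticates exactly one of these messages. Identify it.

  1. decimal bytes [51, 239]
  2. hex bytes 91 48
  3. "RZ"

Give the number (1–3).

1

Key decimal bytes [116, 213, 216, 126, 238, 236, 15] = 74 d5 d8 7e ee ec 0f is 7 bytes > B = 4, so hash it first: H(key) = 88, then zero-pad to 4 bytes: K' = 88 00 00 00.
K' ⊕ ipad = be 36 36 36; K' ⊕ opad = d4 5c 5c 5c.
m1: inner = H(be 36 36 36 33 ef) = 82; tag = H(d4 5c 5c 5c 82) = 6a ← matches
m2: inner = H(be 36 36 36 91 48) = 39; tag = H(d4 5c 5c 5c 39) = 21
m3: inner = H(be 36 36 36 52 5a) = 0c; tag = H(d4 5c 5c 5c 0c) = f4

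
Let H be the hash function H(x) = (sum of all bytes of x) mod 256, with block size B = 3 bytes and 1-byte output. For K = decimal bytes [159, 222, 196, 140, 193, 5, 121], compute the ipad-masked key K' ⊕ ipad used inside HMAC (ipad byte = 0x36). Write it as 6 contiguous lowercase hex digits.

Key decimal bytes [159, 222, 196, 140, 193, 5, 121] = 9f de c4 8c c1 05 79 is 7 bytes > B = 3, so hash it first: H(key) = 0c, then zero-pad to 3 bytes: K' = 0c 00 00.
XOR each byte with 0x36: 0c⊕36=3a, 00⊕36=36, 00⊕36=36.

3a3636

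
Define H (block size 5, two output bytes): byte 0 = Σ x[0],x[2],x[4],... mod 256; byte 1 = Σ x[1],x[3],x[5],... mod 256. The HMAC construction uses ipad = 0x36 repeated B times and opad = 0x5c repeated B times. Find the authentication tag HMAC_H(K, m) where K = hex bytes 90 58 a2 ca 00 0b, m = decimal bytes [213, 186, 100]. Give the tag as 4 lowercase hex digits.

Key hex bytes 90 58 a2 ca 00 0b is 6 bytes > B = 5, so hash it first: H(key) = 32 2d, then zero-pad to 5 bytes: K' = 32 2d 00 00 00.
K' ⊕ ipad = 04 1b 36 36 36.  K' ⊕ opad = 6e 71 5c 5c 5c.
Inner input = (K'⊕ipad) ∥ m = 04 1b 36 36 36 ∥ d5 ba 64.
Inner hash: even-index sum = 298 mod 256 = 42; odd-index sum = 394 mod 256 = 138 → 2a 8a.
Outer input = (K'⊕opad) ∥ inner = 6e 71 5c 5c 5c ∥ 2a 8a.
Outer hash (tag): even-index sum = 432 mod 256 = 176; odd-index sum = 247 mod 256 = 247 → b0 f7.

b0f7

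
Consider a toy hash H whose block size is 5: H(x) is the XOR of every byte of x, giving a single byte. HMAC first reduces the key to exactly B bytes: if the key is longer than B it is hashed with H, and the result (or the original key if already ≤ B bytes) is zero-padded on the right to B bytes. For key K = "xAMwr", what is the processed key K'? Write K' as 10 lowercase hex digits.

78414d7772

Key "xAMwr" = 78 41 4d 77 72 is exactly B = 5 bytes: K' = 78 41 4d 77 72.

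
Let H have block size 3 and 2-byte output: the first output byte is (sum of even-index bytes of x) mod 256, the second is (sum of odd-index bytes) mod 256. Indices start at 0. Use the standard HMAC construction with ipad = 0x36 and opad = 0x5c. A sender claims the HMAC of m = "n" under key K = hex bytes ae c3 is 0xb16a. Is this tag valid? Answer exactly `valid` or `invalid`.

invalid

Key hex bytes ae c3 is 2 bytes ≤ B = 3; zero-pad to 3 bytes: K' = ae c3 00.
K' ⊕ ipad = 98 f5 36; K' ⊕ opad = f2 9f 5c.
Inner hash: even-index sum = 206 mod 256 = 206; odd-index sum = 355 mod 256 = 99 → ce 63.
Outer hash (recomputed tag): even-index sum = 433 mod 256 = 177; odd-index sum = 365 mod 256 = 109 → b1 6d.
Recomputed tag = b16d; claimed = b16a → mismatch.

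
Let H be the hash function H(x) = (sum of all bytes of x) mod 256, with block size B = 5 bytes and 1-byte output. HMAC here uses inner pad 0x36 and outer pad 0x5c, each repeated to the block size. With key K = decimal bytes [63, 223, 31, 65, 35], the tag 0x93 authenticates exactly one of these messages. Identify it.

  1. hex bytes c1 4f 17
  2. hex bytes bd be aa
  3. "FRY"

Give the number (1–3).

1

Key decimal bytes [63, 223, 31, 65, 35] = 3f df 1f 41 23 is exactly B = 5 bytes: K' = 3f df 1f 41 23.
K' ⊕ ipad = 09 e9 29 77 15; K' ⊕ opad = 63 83 43 1d 7f.
m1: inner = H(09 e9 29 77 15 c1 4f 17) = ce; tag = H(63 83 43 1d 7f ce) = 93 ← matches
m2: inner = H(09 e9 29 77 15 bd be aa) = cc; tag = H(63 83 43 1d 7f cc) = 91
m3: inner = H(09 e9 29 77 15 46 52 59) = 98; tag = H(63 83 43 1d 7f 98) = 5d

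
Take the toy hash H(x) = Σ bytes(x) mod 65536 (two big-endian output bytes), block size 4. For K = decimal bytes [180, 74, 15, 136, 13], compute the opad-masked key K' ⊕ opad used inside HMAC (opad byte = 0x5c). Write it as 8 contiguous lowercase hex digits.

5dfe5c5c

Key decimal bytes [180, 74, 15, 136, 13] = b4 4a 0f 88 0d is 5 bytes > B = 4, so hash it first: H(key) = 01 a2, then zero-pad to 4 bytes: K' = 01 a2 00 00.
XOR each byte with 0x5c: 01⊕5c=5d, a2⊕5c=fe, 00⊕5c=5c, 00⊕5c=5c.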